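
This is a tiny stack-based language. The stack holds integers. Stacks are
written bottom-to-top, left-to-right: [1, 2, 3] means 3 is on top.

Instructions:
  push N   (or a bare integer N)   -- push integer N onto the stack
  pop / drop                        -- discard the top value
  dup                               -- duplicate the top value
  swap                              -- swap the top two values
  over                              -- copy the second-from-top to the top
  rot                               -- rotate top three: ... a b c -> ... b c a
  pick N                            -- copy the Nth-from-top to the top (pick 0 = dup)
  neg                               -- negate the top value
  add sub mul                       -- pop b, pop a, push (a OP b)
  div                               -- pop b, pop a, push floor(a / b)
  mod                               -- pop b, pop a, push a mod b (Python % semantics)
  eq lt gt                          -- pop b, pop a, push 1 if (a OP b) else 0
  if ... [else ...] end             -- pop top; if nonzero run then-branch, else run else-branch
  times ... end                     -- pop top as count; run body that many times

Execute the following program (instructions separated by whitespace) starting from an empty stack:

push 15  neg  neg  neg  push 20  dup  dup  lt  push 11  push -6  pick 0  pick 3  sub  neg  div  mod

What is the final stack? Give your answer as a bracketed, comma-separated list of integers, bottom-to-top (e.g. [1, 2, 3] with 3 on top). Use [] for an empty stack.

After 'push 15': [15]
After 'neg': [-15]
After 'neg': [15]
After 'neg': [-15]
After 'push 20': [-15, 20]
After 'dup': [-15, 20, 20]
After 'dup': [-15, 20, 20, 20]
After 'lt': [-15, 20, 0]
After 'push 11': [-15, 20, 0, 11]
After 'push -6': [-15, 20, 0, 11, -6]
After 'pick 0': [-15, 20, 0, 11, -6, -6]
After 'pick 3': [-15, 20, 0, 11, -6, -6, 0]
After 'sub': [-15, 20, 0, 11, -6, -6]
After 'neg': [-15, 20, 0, 11, -6, 6]
After 'div': [-15, 20, 0, 11, -1]
After 'mod': [-15, 20, 0, 0]

Answer: [-15, 20, 0, 0]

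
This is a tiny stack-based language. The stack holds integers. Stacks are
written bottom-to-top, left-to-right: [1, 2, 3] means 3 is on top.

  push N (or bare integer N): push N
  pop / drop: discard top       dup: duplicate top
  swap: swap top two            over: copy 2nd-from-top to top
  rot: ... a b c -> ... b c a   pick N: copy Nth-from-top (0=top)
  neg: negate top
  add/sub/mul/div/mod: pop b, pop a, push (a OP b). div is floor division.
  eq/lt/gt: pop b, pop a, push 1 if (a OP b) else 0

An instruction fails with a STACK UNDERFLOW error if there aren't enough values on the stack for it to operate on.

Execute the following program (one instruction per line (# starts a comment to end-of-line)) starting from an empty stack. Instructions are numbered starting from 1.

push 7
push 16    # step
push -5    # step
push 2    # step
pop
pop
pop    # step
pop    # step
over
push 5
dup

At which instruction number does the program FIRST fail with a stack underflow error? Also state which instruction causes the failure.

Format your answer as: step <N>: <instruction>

Answer: step 9: over

Derivation:
Step 1 ('push 7'): stack = [7], depth = 1
Step 2 ('push 16'): stack = [7, 16], depth = 2
Step 3 ('push -5'): stack = [7, 16, -5], depth = 3
Step 4 ('push 2'): stack = [7, 16, -5, 2], depth = 4
Step 5 ('pop'): stack = [7, 16, -5], depth = 3
Step 6 ('pop'): stack = [7, 16], depth = 2
Step 7 ('pop'): stack = [7], depth = 1
Step 8 ('pop'): stack = [], depth = 0
Step 9 ('over'): needs 2 value(s) but depth is 0 — STACK UNDERFLOW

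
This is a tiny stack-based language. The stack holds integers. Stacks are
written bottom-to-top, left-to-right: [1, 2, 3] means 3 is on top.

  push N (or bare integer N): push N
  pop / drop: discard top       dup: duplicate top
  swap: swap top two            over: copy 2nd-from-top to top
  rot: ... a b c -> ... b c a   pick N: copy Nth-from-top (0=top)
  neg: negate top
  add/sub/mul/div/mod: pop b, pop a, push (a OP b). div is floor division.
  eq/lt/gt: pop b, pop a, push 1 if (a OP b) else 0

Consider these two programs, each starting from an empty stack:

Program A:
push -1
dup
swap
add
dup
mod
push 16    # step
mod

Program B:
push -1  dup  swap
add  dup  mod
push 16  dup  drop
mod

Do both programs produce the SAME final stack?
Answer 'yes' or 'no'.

Answer: yes

Derivation:
Program A trace:
  After 'push -1': [-1]
  After 'dup': [-1, -1]
  After 'swap': [-1, -1]
  After 'add': [-2]
  After 'dup': [-2, -2]
  After 'mod': [0]
  After 'push 16': [0, 16]
  After 'mod': [0]
Program A final stack: [0]

Program B trace:
  After 'push -1': [-1]
  After 'dup': [-1, -1]
  After 'swap': [-1, -1]
  After 'add': [-2]
  After 'dup': [-2, -2]
  After 'mod': [0]
  After 'push 16': [0, 16]
  After 'dup': [0, 16, 16]
  After 'drop': [0, 16]
  After 'mod': [0]
Program B final stack: [0]
Same: yes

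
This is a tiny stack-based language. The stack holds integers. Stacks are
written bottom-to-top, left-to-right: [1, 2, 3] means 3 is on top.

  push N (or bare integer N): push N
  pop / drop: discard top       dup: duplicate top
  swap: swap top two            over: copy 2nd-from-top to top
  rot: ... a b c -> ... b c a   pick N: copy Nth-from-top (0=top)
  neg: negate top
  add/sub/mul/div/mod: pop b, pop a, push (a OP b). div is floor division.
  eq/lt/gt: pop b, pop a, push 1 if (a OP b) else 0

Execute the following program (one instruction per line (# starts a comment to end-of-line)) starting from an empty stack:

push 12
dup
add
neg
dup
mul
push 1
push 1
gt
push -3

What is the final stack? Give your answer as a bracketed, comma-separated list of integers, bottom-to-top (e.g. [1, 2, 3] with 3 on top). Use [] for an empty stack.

After 'push 12': [12]
After 'dup': [12, 12]
After 'add': [24]
After 'neg': [-24]
After 'dup': [-24, -24]
After 'mul': [576]
After 'push 1': [576, 1]
After 'push 1': [576, 1, 1]
After 'gt': [576, 0]
After 'push -3': [576, 0, -3]

Answer: [576, 0, -3]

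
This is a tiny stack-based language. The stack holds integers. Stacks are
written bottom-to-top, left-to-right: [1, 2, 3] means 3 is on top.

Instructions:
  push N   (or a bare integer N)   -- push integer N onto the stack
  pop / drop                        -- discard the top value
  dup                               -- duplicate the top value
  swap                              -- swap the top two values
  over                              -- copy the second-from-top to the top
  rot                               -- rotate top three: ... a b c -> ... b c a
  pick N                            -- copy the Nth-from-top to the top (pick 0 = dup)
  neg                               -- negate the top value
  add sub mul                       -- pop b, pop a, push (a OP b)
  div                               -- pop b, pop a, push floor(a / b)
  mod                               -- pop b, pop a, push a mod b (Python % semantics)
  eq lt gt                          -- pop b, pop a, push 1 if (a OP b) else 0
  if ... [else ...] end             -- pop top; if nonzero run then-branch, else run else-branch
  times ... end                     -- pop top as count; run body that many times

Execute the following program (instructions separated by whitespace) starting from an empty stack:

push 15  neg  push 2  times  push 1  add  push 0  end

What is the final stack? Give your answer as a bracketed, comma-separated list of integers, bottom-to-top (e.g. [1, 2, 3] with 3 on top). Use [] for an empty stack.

After 'push 15': [15]
After 'neg': [-15]
After 'push 2': [-15, 2]
After 'times': [-15]
After 'push 1': [-15, 1]
After 'add': [-14]
After 'push 0': [-14, 0]
After 'push 1': [-14, 0, 1]
After 'add': [-14, 1]
After 'push 0': [-14, 1, 0]

Answer: [-14, 1, 0]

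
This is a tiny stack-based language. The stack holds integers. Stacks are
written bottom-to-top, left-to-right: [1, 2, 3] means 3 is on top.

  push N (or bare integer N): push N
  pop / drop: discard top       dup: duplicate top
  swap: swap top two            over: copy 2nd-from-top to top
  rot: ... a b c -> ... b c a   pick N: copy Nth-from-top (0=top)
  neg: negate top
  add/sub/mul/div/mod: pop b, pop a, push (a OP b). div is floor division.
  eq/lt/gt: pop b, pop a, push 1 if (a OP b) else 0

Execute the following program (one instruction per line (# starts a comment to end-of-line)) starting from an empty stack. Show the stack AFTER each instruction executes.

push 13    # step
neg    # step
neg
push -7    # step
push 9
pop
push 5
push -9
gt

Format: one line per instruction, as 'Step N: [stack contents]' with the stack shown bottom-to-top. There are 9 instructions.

Step 1: [13]
Step 2: [-13]
Step 3: [13]
Step 4: [13, -7]
Step 5: [13, -7, 9]
Step 6: [13, -7]
Step 7: [13, -7, 5]
Step 8: [13, -7, 5, -9]
Step 9: [13, -7, 1]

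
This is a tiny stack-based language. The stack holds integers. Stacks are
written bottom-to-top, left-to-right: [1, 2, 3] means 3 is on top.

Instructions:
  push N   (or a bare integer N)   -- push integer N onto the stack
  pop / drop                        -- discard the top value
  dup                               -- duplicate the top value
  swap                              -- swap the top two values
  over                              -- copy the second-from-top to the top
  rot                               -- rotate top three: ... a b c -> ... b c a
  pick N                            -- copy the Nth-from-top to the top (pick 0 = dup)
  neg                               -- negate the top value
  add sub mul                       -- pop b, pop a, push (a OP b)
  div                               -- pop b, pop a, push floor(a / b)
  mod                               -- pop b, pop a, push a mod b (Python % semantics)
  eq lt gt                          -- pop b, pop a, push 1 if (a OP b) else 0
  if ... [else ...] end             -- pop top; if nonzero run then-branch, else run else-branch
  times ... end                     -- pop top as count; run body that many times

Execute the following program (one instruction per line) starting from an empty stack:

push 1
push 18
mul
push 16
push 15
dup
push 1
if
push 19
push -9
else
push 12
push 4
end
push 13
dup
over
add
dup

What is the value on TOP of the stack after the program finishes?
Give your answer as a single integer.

Answer: 26

Derivation:
After 'push 1': [1]
After 'push 18': [1, 18]
After 'mul': [18]
After 'push 16': [18, 16]
After 'push 15': [18, 16, 15]
After 'dup': [18, 16, 15, 15]
After 'push 1': [18, 16, 15, 15, 1]
After 'if': [18, 16, 15, 15]
After 'push 19': [18, 16, 15, 15, 19]
After 'push -9': [18, 16, 15, 15, 19, -9]
After 'push 13': [18, 16, 15, 15, 19, -9, 13]
After 'dup': [18, 16, 15, 15, 19, -9, 13, 13]
After 'over': [18, 16, 15, 15, 19, -9, 13, 13, 13]
After 'add': [18, 16, 15, 15, 19, -9, 13, 26]
After 'dup': [18, 16, 15, 15, 19, -9, 13, 26, 26]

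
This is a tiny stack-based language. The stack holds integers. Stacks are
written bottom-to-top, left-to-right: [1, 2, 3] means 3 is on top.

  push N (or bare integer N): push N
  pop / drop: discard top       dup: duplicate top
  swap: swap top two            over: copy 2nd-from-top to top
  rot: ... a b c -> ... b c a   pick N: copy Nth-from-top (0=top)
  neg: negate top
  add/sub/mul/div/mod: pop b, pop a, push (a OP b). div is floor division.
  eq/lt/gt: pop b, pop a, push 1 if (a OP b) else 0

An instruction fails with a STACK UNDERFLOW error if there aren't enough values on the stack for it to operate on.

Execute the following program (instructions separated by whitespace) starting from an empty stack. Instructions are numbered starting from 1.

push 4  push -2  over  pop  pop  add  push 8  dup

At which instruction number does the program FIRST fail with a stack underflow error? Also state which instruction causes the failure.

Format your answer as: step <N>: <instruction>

Step 1 ('push 4'): stack = [4], depth = 1
Step 2 ('push -2'): stack = [4, -2], depth = 2
Step 3 ('over'): stack = [4, -2, 4], depth = 3
Step 4 ('pop'): stack = [4, -2], depth = 2
Step 5 ('pop'): stack = [4], depth = 1
Step 6 ('add'): needs 2 value(s) but depth is 1 — STACK UNDERFLOW

Answer: step 6: add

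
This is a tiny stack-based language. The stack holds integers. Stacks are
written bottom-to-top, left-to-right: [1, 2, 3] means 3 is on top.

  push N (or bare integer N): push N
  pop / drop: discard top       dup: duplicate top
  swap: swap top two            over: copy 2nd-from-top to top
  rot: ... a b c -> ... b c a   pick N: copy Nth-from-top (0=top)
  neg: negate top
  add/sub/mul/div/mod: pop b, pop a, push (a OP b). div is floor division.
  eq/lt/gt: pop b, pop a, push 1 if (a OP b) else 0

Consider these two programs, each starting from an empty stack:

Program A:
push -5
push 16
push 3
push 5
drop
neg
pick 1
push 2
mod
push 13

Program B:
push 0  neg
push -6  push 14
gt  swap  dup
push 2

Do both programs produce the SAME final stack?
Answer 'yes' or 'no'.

Program A trace:
  After 'push -5': [-5]
  After 'push 16': [-5, 16]
  After 'push 3': [-5, 16, 3]
  After 'push 5': [-5, 16, 3, 5]
  After 'drop': [-5, 16, 3]
  After 'neg': [-5, 16, -3]
  After 'pick 1': [-5, 16, -3, 16]
  After 'push 2': [-5, 16, -3, 16, 2]
  After 'mod': [-5, 16, -3, 0]
  After 'push 13': [-5, 16, -3, 0, 13]
Program A final stack: [-5, 16, -3, 0, 13]

Program B trace:
  After 'push 0': [0]
  After 'neg': [0]
  After 'push -6': [0, -6]
  After 'push 14': [0, -6, 14]
  After 'gt': [0, 0]
  After 'swap': [0, 0]
  After 'dup': [0, 0, 0]
  After 'push 2': [0, 0, 0, 2]
Program B final stack: [0, 0, 0, 2]
Same: no

Answer: no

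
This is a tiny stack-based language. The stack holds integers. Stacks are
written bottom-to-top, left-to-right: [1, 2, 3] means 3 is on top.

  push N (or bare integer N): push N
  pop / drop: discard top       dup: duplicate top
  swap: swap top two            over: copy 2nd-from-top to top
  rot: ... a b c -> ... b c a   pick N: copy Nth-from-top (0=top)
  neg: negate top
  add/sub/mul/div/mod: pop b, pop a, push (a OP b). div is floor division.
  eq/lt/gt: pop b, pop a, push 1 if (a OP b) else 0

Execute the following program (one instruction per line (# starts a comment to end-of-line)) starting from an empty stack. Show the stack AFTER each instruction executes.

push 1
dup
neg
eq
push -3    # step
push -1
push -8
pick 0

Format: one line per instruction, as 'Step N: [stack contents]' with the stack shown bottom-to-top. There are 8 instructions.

Step 1: [1]
Step 2: [1, 1]
Step 3: [1, -1]
Step 4: [0]
Step 5: [0, -3]
Step 6: [0, -3, -1]
Step 7: [0, -3, -1, -8]
Step 8: [0, -3, -1, -8, -8]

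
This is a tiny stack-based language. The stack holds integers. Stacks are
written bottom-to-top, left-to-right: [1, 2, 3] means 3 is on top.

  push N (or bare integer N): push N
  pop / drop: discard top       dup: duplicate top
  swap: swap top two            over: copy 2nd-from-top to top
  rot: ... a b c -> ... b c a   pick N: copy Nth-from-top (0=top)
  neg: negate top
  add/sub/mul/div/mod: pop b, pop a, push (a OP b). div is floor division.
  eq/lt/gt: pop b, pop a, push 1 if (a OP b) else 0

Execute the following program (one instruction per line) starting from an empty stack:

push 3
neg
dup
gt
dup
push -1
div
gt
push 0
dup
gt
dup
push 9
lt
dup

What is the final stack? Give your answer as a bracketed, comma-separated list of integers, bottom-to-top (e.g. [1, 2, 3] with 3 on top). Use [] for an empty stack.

Answer: [0, 0, 1, 1]

Derivation:
After 'push 3': [3]
After 'neg': [-3]
After 'dup': [-3, -3]
After 'gt': [0]
After 'dup': [0, 0]
After 'push -1': [0, 0, -1]
After 'div': [0, 0]
After 'gt': [0]
After 'push 0': [0, 0]
After 'dup': [0, 0, 0]
After 'gt': [0, 0]
After 'dup': [0, 0, 0]
After 'push 9': [0, 0, 0, 9]
After 'lt': [0, 0, 1]
After 'dup': [0, 0, 1, 1]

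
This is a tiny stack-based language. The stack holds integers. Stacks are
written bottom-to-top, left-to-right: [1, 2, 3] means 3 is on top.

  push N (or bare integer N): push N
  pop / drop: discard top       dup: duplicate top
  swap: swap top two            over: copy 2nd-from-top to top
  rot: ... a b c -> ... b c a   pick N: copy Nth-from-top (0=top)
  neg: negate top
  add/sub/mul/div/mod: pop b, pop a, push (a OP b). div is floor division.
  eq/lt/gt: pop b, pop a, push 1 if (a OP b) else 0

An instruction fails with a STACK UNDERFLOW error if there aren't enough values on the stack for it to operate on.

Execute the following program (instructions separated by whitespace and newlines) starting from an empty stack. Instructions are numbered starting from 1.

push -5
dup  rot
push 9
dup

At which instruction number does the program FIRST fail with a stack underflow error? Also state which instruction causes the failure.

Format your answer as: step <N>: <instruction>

Step 1 ('push -5'): stack = [-5], depth = 1
Step 2 ('dup'): stack = [-5, -5], depth = 2
Step 3 ('rot'): needs 3 value(s) but depth is 2 — STACK UNDERFLOW

Answer: step 3: rot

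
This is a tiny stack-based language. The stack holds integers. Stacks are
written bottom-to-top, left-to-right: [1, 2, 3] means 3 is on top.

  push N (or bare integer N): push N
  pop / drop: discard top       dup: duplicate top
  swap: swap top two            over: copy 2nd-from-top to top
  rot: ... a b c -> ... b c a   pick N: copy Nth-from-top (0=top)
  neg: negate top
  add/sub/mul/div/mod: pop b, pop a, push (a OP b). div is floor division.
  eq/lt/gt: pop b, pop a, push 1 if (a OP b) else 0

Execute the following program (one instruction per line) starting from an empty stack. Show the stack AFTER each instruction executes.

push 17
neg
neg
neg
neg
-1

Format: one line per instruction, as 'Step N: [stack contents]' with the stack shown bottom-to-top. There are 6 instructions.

Step 1: [17]
Step 2: [-17]
Step 3: [17]
Step 4: [-17]
Step 5: [17]
Step 6: [17, -1]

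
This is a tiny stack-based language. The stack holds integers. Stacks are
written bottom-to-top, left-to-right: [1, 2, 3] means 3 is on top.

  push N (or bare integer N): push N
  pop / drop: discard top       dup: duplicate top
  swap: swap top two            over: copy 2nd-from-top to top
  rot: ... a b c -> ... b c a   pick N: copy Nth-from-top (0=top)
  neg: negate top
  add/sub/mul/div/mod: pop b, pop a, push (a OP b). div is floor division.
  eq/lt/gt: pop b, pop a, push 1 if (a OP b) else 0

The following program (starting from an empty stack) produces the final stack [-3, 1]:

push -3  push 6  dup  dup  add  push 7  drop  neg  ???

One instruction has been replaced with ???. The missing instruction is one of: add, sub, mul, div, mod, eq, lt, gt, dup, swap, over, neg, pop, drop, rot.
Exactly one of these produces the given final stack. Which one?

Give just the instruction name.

Answer: gt

Derivation:
Stack before ???: [-3, 6, -12]
Stack after ???:  [-3, 1]
The instruction that transforms [-3, 6, -12] -> [-3, 1] is: gt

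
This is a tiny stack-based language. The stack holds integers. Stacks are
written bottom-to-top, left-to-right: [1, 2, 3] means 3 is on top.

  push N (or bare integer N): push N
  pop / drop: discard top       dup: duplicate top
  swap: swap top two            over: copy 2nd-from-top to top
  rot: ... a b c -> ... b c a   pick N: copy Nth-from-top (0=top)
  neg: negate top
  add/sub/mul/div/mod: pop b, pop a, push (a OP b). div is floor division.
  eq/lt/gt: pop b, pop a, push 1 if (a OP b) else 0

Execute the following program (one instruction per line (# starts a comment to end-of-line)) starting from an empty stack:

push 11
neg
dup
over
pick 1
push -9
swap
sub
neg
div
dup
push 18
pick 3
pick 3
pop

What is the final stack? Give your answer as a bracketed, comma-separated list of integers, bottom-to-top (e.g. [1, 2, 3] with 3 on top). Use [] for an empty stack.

Answer: [-11, -11, 5, 5, 18, -11]

Derivation:
After 'push 11': [11]
After 'neg': [-11]
After 'dup': [-11, -11]
After 'over': [-11, -11, -11]
After 'pick 1': [-11, -11, -11, -11]
After 'push -9': [-11, -11, -11, -11, -9]
After 'swap': [-11, -11, -11, -9, -11]
After 'sub': [-11, -11, -11, 2]
After 'neg': [-11, -11, -11, -2]
After 'div': [-11, -11, 5]
After 'dup': [-11, -11, 5, 5]
After 'push 18': [-11, -11, 5, 5, 18]
After 'pick 3': [-11, -11, 5, 5, 18, -11]
After 'pick 3': [-11, -11, 5, 5, 18, -11, 5]
After 'pop': [-11, -11, 5, 5, 18, -11]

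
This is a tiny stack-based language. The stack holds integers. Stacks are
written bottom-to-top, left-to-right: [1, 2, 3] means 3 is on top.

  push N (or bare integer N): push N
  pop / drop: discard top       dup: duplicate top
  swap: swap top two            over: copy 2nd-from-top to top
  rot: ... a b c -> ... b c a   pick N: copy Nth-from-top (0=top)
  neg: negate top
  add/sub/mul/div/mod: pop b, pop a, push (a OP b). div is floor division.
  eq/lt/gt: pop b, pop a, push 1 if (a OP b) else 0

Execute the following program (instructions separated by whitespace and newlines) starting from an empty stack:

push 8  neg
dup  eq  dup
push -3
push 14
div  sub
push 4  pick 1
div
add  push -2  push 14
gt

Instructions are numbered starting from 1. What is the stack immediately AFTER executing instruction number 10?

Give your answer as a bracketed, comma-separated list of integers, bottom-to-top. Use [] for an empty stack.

Step 1 ('push 8'): [8]
Step 2 ('neg'): [-8]
Step 3 ('dup'): [-8, -8]
Step 4 ('eq'): [1]
Step 5 ('dup'): [1, 1]
Step 6 ('push -3'): [1, 1, -3]
Step 7 ('push 14'): [1, 1, -3, 14]
Step 8 ('div'): [1, 1, -1]
Step 9 ('sub'): [1, 2]
Step 10 ('push 4'): [1, 2, 4]

Answer: [1, 2, 4]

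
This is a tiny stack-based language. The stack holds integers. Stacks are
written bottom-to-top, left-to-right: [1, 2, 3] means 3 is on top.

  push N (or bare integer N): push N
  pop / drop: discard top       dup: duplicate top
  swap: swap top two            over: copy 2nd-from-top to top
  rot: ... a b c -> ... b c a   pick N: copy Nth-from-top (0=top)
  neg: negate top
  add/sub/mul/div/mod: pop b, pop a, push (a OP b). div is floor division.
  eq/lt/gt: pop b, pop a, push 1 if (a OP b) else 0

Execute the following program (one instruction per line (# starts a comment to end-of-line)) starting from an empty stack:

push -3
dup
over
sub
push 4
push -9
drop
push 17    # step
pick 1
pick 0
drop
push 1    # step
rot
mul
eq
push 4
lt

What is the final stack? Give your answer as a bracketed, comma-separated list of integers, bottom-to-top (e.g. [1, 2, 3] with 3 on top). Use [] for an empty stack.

Answer: [-3, 0, 4, 1]

Derivation:
After 'push -3': [-3]
After 'dup': [-3, -3]
After 'over': [-3, -3, -3]
After 'sub': [-3, 0]
After 'push 4': [-3, 0, 4]
After 'push -9': [-3, 0, 4, -9]
After 'drop': [-3, 0, 4]
After 'push 17': [-3, 0, 4, 17]
After 'pick 1': [-3, 0, 4, 17, 4]
After 'pick 0': [-3, 0, 4, 17, 4, 4]
After 'drop': [-3, 0, 4, 17, 4]
After 'push 1': [-3, 0, 4, 17, 4, 1]
After 'rot': [-3, 0, 4, 4, 1, 17]
After 'mul': [-3, 0, 4, 4, 17]
After 'eq': [-3, 0, 4, 0]
After 'push 4': [-3, 0, 4, 0, 4]
After 'lt': [-3, 0, 4, 1]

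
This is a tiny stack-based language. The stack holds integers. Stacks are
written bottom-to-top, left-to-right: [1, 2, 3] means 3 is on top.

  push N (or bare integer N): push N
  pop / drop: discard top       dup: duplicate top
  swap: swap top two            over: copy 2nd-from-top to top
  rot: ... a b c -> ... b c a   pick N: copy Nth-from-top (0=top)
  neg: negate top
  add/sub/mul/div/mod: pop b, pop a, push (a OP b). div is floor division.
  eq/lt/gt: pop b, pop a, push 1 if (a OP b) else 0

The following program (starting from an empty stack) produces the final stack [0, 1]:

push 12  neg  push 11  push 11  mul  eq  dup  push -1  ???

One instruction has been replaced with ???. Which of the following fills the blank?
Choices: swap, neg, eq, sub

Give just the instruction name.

Stack before ???: [0, 0, -1]
Stack after ???:  [0, 1]
Checking each choice:
  swap: produces [0, -1, 0]
  neg: produces [0, 0, 1]
  eq: produces [0, 0]
  sub: MATCH


Answer: sub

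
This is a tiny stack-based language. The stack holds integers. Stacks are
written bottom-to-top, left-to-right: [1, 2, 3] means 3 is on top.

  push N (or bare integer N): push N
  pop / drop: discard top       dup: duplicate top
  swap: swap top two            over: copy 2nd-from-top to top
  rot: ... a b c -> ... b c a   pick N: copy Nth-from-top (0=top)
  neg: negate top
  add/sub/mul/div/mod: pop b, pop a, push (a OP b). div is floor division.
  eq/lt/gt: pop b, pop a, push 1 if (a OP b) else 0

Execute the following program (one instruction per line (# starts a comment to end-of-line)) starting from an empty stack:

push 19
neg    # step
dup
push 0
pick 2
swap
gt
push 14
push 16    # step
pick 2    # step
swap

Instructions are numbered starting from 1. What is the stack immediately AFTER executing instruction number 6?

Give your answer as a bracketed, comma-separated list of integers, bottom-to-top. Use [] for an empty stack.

Step 1 ('push 19'): [19]
Step 2 ('neg'): [-19]
Step 3 ('dup'): [-19, -19]
Step 4 ('push 0'): [-19, -19, 0]
Step 5 ('pick 2'): [-19, -19, 0, -19]
Step 6 ('swap'): [-19, -19, -19, 0]

Answer: [-19, -19, -19, 0]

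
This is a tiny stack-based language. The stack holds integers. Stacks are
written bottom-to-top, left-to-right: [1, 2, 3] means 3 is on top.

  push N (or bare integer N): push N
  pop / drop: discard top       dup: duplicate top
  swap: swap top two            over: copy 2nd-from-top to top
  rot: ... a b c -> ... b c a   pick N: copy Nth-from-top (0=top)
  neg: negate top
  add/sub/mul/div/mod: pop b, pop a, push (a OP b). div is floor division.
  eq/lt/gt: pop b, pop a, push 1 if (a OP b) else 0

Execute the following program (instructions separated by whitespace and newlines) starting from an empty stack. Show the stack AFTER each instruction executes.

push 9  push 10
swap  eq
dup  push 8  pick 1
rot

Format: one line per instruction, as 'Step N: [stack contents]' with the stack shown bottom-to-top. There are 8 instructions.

Step 1: [9]
Step 2: [9, 10]
Step 3: [10, 9]
Step 4: [0]
Step 5: [0, 0]
Step 6: [0, 0, 8]
Step 7: [0, 0, 8, 0]
Step 8: [0, 8, 0, 0]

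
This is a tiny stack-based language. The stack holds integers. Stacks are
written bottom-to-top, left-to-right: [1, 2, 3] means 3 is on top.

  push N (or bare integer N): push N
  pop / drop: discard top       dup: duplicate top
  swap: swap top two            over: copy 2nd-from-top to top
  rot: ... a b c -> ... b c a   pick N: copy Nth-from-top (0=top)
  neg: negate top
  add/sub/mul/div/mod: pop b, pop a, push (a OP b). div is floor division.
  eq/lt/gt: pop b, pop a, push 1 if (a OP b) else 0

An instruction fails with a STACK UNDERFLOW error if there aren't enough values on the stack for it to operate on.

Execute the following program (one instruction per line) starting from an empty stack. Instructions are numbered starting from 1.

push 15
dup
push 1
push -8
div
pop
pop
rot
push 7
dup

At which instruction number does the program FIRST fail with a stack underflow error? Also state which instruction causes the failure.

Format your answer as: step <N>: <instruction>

Step 1 ('push 15'): stack = [15], depth = 1
Step 2 ('dup'): stack = [15, 15], depth = 2
Step 3 ('push 1'): stack = [15, 15, 1], depth = 3
Step 4 ('push -8'): stack = [15, 15, 1, -8], depth = 4
Step 5 ('div'): stack = [15, 15, -1], depth = 3
Step 6 ('pop'): stack = [15, 15], depth = 2
Step 7 ('pop'): stack = [15], depth = 1
Step 8 ('rot'): needs 3 value(s) but depth is 1 — STACK UNDERFLOW

Answer: step 8: rot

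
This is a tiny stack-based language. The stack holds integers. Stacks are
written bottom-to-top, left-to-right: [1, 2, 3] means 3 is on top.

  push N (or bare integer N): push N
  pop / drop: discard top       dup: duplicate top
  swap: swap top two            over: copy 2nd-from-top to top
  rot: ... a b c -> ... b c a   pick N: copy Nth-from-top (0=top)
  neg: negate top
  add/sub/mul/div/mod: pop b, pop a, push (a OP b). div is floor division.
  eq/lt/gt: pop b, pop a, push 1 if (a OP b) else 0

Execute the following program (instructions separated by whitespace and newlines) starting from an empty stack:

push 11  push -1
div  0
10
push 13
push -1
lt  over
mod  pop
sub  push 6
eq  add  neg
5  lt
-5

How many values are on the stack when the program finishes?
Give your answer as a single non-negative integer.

After 'push 11': stack = [11] (depth 1)
After 'push -1': stack = [11, -1] (depth 2)
After 'div': stack = [-11] (depth 1)
After 'push 0': stack = [-11, 0] (depth 2)
After 'push 10': stack = [-11, 0, 10] (depth 3)
After 'push 13': stack = [-11, 0, 10, 13] (depth 4)
After 'push -1': stack = [-11, 0, 10, 13, -1] (depth 5)
After 'lt': stack = [-11, 0, 10, 0] (depth 4)
After 'over': stack = [-11, 0, 10, 0, 10] (depth 5)
After 'mod': stack = [-11, 0, 10, 0] (depth 4)
After 'pop': stack = [-11, 0, 10] (depth 3)
After 'sub': stack = [-11, -10] (depth 2)
After 'push 6': stack = [-11, -10, 6] (depth 3)
After 'eq': stack = [-11, 0] (depth 2)
After 'add': stack = [-11] (depth 1)
After 'neg': stack = [11] (depth 1)
After 'push 5': stack = [11, 5] (depth 2)
After 'lt': stack = [0] (depth 1)
After 'push -5': stack = [0, -5] (depth 2)

Answer: 2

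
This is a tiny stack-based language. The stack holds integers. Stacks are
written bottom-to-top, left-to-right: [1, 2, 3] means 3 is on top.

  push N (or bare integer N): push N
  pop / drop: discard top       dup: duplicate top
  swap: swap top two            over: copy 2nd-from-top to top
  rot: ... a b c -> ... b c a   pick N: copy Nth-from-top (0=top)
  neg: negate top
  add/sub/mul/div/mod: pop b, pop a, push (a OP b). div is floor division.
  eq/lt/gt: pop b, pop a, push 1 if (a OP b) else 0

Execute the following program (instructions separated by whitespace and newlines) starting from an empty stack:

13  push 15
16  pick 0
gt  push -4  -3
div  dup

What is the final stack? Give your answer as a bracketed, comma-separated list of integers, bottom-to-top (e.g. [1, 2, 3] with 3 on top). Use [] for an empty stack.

Answer: [13, 15, 0, 1, 1]

Derivation:
After 'push 13': [13]
After 'push 15': [13, 15]
After 'push 16': [13, 15, 16]
After 'pick 0': [13, 15, 16, 16]
After 'gt': [13, 15, 0]
After 'push -4': [13, 15, 0, -4]
After 'push -3': [13, 15, 0, -4, -3]
After 'div': [13, 15, 0, 1]
After 'dup': [13, 15, 0, 1, 1]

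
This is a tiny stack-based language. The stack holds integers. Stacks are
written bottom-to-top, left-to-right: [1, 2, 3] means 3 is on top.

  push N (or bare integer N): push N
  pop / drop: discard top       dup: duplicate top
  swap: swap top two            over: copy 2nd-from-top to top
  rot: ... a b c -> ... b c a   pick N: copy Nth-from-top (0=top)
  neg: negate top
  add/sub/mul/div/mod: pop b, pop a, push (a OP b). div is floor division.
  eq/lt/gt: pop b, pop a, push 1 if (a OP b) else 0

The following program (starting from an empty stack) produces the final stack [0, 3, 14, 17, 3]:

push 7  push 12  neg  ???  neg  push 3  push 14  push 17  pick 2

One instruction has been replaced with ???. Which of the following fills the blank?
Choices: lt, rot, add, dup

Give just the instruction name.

Answer: lt

Derivation:
Stack before ???: [7, -12]
Stack after ???:  [0]
Checking each choice:
  lt: MATCH
  rot: stack underflow (need 3, have 2)
  add: produces [5, 3, 14, 17, 3]
  dup: produces [7, -12, 12, 3, 14, 17, 3]


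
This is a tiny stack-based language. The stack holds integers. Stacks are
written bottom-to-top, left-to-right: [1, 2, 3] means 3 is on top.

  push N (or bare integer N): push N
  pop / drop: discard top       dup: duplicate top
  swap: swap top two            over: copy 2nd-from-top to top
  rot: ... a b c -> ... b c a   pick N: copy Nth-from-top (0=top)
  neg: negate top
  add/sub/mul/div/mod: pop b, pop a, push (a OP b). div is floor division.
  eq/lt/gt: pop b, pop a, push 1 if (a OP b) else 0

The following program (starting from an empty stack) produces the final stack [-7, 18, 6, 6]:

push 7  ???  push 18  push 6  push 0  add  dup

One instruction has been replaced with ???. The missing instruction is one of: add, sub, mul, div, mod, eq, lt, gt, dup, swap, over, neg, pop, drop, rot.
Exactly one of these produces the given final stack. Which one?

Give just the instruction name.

Stack before ???: [7]
Stack after ???:  [-7]
The instruction that transforms [7] -> [-7] is: neg

Answer: neg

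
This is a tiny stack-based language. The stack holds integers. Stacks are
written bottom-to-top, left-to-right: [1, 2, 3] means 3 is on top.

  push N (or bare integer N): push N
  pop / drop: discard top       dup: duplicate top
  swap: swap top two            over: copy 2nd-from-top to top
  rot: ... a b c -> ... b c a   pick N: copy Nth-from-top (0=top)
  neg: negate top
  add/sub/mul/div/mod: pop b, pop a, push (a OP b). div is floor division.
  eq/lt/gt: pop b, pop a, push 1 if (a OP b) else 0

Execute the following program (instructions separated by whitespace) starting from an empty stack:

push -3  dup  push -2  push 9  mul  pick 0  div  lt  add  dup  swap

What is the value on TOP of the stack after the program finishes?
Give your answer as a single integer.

After 'push -3': [-3]
After 'dup': [-3, -3]
After 'push -2': [-3, -3, -2]
After 'push 9': [-3, -3, -2, 9]
After 'mul': [-3, -3, -18]
After 'pick 0': [-3, -3, -18, -18]
After 'div': [-3, -3, 1]
After 'lt': [-3, 1]
After 'add': [-2]
After 'dup': [-2, -2]
After 'swap': [-2, -2]

Answer: -2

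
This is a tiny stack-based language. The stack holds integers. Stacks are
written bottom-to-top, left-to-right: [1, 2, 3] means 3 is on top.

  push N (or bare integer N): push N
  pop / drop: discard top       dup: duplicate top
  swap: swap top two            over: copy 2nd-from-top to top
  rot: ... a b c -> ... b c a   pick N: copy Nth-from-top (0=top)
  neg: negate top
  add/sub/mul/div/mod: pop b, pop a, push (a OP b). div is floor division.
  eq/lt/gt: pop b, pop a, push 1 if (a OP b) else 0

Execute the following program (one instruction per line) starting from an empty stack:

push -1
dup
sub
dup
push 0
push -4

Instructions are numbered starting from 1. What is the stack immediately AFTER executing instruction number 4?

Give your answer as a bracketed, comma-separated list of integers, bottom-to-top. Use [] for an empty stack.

Step 1 ('push -1'): [-1]
Step 2 ('dup'): [-1, -1]
Step 3 ('sub'): [0]
Step 4 ('dup'): [0, 0]

Answer: [0, 0]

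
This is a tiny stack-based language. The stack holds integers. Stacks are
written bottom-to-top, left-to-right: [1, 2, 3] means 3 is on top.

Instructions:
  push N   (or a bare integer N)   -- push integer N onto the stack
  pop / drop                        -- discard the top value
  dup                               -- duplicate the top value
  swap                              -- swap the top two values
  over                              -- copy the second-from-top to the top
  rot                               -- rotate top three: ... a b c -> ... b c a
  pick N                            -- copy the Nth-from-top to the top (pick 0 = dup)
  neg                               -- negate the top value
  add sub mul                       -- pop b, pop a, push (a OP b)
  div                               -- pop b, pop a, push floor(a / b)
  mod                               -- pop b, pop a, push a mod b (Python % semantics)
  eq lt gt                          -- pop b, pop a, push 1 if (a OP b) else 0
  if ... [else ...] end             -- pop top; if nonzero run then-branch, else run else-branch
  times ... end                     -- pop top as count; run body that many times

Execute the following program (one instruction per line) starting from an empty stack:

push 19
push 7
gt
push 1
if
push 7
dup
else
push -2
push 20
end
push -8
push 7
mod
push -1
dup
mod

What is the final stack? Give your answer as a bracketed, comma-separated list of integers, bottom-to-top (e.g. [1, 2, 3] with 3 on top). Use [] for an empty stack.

After 'push 19': [19]
After 'push 7': [19, 7]
After 'gt': [1]
After 'push 1': [1, 1]
After 'if': [1]
After 'push 7': [1, 7]
After 'dup': [1, 7, 7]
After 'push -8': [1, 7, 7, -8]
After 'push 7': [1, 7, 7, -8, 7]
After 'mod': [1, 7, 7, 6]
After 'push -1': [1, 7, 7, 6, -1]
After 'dup': [1, 7, 7, 6, -1, -1]
After 'mod': [1, 7, 7, 6, 0]

Answer: [1, 7, 7, 6, 0]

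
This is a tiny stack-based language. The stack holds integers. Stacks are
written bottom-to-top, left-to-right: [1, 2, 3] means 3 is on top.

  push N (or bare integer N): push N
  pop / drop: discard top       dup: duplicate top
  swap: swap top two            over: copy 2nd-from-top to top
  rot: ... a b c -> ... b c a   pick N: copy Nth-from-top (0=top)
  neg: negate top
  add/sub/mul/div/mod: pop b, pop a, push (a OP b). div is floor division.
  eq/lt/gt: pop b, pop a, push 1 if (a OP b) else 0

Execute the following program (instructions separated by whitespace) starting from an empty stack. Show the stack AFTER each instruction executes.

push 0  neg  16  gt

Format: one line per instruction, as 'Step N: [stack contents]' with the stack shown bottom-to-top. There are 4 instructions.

Step 1: [0]
Step 2: [0]
Step 3: [0, 16]
Step 4: [0]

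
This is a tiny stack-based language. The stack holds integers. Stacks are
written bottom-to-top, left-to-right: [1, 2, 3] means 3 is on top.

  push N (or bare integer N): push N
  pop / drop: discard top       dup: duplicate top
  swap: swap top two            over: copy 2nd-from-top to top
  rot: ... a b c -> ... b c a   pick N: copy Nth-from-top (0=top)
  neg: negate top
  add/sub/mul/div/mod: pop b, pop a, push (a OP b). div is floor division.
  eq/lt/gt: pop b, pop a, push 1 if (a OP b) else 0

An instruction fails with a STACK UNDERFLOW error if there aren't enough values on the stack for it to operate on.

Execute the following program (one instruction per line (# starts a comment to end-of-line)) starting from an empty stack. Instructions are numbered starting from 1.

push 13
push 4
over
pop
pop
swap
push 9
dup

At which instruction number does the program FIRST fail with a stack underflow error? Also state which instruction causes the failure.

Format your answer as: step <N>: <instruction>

Step 1 ('push 13'): stack = [13], depth = 1
Step 2 ('push 4'): stack = [13, 4], depth = 2
Step 3 ('over'): stack = [13, 4, 13], depth = 3
Step 4 ('pop'): stack = [13, 4], depth = 2
Step 5 ('pop'): stack = [13], depth = 1
Step 6 ('swap'): needs 2 value(s) but depth is 1 — STACK UNDERFLOW

Answer: step 6: swap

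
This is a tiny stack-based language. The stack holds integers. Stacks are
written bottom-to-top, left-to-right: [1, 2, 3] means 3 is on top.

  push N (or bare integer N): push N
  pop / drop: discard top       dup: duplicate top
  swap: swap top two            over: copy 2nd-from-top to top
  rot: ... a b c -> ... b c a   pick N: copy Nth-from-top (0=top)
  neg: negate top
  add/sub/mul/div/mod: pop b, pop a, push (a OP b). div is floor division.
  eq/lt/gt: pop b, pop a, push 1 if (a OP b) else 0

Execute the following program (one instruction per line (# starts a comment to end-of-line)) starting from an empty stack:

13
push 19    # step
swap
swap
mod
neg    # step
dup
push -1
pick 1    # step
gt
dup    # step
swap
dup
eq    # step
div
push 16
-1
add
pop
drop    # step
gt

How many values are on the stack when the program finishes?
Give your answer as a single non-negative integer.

Answer: 1

Derivation:
After 'push 13': stack = [13] (depth 1)
After 'push 19': stack = [13, 19] (depth 2)
After 'swap': stack = [19, 13] (depth 2)
After 'swap': stack = [13, 19] (depth 2)
After 'mod': stack = [13] (depth 1)
After 'neg': stack = [-13] (depth 1)
After 'dup': stack = [-13, -13] (depth 2)
After 'push -1': stack = [-13, -13, -1] (depth 3)
After 'pick 1': stack = [-13, -13, -1, -13] (depth 4)
After 'gt': stack = [-13, -13, 1] (depth 3)
  ...
After 'swap': stack = [-13, -13, 1, 1] (depth 4)
After 'dup': stack = [-13, -13, 1, 1, 1] (depth 5)
After 'eq': stack = [-13, -13, 1, 1] (depth 4)
After 'div': stack = [-13, -13, 1] (depth 3)
After 'push 16': stack = [-13, -13, 1, 16] (depth 4)
After 'push -1': stack = [-13, -13, 1, 16, -1] (depth 5)
After 'add': stack = [-13, -13, 1, 15] (depth 4)
After 'pop': stack = [-13, -13, 1] (depth 3)
After 'drop': stack = [-13, -13] (depth 2)
After 'gt': stack = [0] (depth 1)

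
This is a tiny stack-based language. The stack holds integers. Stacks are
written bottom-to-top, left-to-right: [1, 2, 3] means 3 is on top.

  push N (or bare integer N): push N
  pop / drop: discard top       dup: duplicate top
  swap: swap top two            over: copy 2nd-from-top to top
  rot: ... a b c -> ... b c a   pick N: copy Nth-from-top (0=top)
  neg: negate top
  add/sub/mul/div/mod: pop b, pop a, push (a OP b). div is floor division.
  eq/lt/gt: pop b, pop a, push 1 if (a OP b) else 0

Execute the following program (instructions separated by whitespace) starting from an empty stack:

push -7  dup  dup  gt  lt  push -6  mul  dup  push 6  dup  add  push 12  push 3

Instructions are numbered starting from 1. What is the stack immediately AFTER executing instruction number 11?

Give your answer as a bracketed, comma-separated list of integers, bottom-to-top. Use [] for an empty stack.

Answer: [-6, -6, 12]

Derivation:
Step 1 ('push -7'): [-7]
Step 2 ('dup'): [-7, -7]
Step 3 ('dup'): [-7, -7, -7]
Step 4 ('gt'): [-7, 0]
Step 5 ('lt'): [1]
Step 6 ('push -6'): [1, -6]
Step 7 ('mul'): [-6]
Step 8 ('dup'): [-6, -6]
Step 9 ('push 6'): [-6, -6, 6]
Step 10 ('dup'): [-6, -6, 6, 6]
Step 11 ('add'): [-6, -6, 12]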